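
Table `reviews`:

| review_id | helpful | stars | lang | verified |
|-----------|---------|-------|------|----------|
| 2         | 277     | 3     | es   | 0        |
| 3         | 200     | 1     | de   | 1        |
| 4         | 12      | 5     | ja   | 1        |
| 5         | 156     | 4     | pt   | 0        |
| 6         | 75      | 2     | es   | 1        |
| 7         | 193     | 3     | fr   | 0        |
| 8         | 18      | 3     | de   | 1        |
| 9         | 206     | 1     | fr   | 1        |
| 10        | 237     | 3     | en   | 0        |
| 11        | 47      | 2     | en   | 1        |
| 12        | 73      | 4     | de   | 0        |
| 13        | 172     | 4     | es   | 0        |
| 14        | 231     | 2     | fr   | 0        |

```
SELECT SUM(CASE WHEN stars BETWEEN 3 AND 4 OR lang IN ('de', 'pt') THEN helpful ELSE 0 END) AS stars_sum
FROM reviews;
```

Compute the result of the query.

1326

review_id=2: ✓ → 277
review_id=3: ✓ → 200
review_id=4: ✗
review_id=5: ✓ → 156
review_id=6: ✗
review_id=7: ✓ → 193
review_id=8: ✓ → 18
review_id=9: ✗
review_id=10: ✓ → 237
review_id=11: ✗
review_id=12: ✓ → 73
review_id=13: ✓ → 172
review_id=14: ✗
stars_sum = 277 + 200 + 156 + 193 + 18 + 237 + 73 + 172 = 1326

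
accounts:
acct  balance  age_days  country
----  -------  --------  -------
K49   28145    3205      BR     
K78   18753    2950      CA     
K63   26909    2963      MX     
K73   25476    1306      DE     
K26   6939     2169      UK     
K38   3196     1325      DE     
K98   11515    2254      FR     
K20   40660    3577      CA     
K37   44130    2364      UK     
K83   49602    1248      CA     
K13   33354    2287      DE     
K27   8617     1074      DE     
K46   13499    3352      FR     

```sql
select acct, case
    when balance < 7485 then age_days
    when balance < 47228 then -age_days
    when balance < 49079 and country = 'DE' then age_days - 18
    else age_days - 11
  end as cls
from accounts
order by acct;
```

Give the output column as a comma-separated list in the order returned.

-2287, -3577, 2169, -1074, -2364, 1325, -3352, -3205, -2963, -1306, -2950, 1237, -2254

acct=K13: balance < 47228 → -2287
acct=K20: balance < 47228 → -3577
acct=K26: balance < 7485 → 2169
acct=K27: balance < 47228 → -1074
acct=K37: balance < 47228 → -2364
acct=K38: balance < 7485 → 1325
acct=K46: balance < 47228 → -3352
acct=K49: balance < 47228 → -3205
acct=K63: balance < 47228 → -2963
acct=K73: balance < 47228 → -1306
acct=K78: balance < 47228 → -2950
acct=K83: ELSE → 1237
acct=K98: balance < 47228 → -2254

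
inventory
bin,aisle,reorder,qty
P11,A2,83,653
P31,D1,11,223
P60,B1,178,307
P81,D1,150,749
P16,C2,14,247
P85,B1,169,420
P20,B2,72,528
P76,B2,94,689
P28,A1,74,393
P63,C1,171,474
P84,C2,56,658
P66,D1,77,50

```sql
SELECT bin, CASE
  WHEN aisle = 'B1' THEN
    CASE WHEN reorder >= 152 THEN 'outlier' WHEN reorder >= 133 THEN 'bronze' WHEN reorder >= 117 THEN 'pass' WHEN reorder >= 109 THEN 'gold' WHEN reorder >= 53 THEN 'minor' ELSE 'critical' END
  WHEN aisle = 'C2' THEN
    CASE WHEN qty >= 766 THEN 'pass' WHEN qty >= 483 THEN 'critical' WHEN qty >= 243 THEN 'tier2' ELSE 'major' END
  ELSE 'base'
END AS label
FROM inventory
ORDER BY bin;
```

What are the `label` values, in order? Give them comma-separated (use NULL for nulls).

base, tier2, base, base, base, outlier, base, base, base, base, critical, outlier

bin=P11: aisle='A2' → outer ELSE → base
bin=P16: aisle='C2' → inner[qty >= 243] → tier2
bin=P20: aisle='B2' → outer ELSE → base
bin=P28: aisle='A1' → outer ELSE → base
bin=P31: aisle='D1' → outer ELSE → base
bin=P60: aisle='B1' → inner[reorder >= 152] → outlier
bin=P63: aisle='C1' → outer ELSE → base
bin=P66: aisle='D1' → outer ELSE → base
bin=P76: aisle='B2' → outer ELSE → base
bin=P81: aisle='D1' → outer ELSE → base
bin=P84: aisle='C2' → inner[qty >= 483] → critical
bin=P85: aisle='B1' → inner[reorder >= 152] → outlier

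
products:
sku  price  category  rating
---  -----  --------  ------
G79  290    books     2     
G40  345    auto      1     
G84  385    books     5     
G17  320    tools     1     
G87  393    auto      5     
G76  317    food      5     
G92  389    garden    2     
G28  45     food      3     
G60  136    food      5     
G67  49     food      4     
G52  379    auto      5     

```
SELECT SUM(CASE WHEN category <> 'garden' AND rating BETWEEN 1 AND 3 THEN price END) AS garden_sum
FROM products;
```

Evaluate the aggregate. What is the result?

sku=G79: ✓ → 290
sku=G40: ✓ → 345
sku=G84: ✗
sku=G17: ✓ → 320
sku=G87: ✗
sku=G76: ✗
sku=G92: ✗
sku=G28: ✓ → 45
sku=G60: ✗
sku=G67: ✗
sku=G52: ✗
garden_sum = 290 + 345 + 320 + 45 = 1000

1000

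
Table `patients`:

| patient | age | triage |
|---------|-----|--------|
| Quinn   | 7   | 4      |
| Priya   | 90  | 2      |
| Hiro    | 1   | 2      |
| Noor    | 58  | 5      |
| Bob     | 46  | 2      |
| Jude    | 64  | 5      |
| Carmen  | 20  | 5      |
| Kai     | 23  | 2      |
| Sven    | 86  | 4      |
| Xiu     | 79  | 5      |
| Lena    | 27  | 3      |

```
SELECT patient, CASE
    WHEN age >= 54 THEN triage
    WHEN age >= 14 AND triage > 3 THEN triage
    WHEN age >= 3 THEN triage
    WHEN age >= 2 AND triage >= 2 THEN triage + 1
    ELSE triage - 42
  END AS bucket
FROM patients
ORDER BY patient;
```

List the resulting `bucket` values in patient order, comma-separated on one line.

2, 5, -40, 5, 2, 3, 5, 2, 4, 4, 5

patient=Bob: age >= 3 → 2
patient=Carmen: age >= 14 AND triage > 3 → 5
patient=Hiro: ELSE → -40
patient=Jude: age >= 54 → 5
patient=Kai: age >= 3 → 2
patient=Lena: age >= 3 → 3
patient=Noor: age >= 54 → 5
patient=Priya: age >= 54 → 2
patient=Quinn: age >= 3 → 4
patient=Sven: age >= 54 → 4
patient=Xiu: age >= 54 → 5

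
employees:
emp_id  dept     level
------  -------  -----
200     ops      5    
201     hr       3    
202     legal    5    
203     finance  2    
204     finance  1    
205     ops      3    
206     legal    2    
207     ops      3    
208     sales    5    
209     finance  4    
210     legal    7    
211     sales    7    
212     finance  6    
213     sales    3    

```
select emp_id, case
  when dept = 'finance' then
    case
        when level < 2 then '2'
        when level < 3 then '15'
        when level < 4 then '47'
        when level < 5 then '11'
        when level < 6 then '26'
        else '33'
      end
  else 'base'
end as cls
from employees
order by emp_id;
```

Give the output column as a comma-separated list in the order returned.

emp_id=200: dept='ops' → outer ELSE → base
emp_id=201: dept='hr' → outer ELSE → base
emp_id=202: dept='legal' → outer ELSE → base
emp_id=203: dept='finance' → inner[level < 3] → 15
emp_id=204: dept='finance' → inner[level < 2] → 2
emp_id=205: dept='ops' → outer ELSE → base
emp_id=206: dept='legal' → outer ELSE → base
emp_id=207: dept='ops' → outer ELSE → base
emp_id=208: dept='sales' → outer ELSE → base
emp_id=209: dept='finance' → inner[level < 5] → 11
emp_id=210: dept='legal' → outer ELSE → base
emp_id=211: dept='sales' → outer ELSE → base
emp_id=212: dept='finance' → inner[ELSE] → 33
emp_id=213: dept='sales' → outer ELSE → base

base, base, base, 15, 2, base, base, base, base, 11, base, base, 33, base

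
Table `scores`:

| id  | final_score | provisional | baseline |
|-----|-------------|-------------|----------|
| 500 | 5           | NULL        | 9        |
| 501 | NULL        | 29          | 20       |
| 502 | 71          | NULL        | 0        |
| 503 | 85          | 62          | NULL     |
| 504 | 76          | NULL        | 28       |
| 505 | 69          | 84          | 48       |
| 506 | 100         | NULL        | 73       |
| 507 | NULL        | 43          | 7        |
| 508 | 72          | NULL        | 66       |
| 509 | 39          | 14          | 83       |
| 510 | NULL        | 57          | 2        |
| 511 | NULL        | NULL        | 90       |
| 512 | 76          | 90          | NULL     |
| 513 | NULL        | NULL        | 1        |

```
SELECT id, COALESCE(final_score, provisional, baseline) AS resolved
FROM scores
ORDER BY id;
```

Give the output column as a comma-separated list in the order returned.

5, 29, 71, 85, 76, 69, 100, 43, 72, 39, 57, 90, 76, 1

id=500: final_score=5 → 5
id=501: final_score=NULL, provisional=29 → 29
id=502: final_score=71 → 71
id=503: final_score=85 → 85
id=504: final_score=76 → 76
id=505: final_score=69 → 69
id=506: final_score=100 → 100
id=507: final_score=NULL, provisional=43 → 43
id=508: final_score=72 → 72
id=509: final_score=39 → 39
id=510: final_score=NULL, provisional=57 → 57
id=511: final_score=NULL, provisional=NULL, baseline=90 → 90
id=512: final_score=76 → 76
id=513: final_score=NULL, provisional=NULL, baseline=1 → 1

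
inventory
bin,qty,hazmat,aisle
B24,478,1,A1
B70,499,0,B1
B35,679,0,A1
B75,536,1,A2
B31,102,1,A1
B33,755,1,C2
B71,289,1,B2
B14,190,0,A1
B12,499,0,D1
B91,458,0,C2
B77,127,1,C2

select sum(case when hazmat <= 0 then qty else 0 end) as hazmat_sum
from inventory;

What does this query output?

bin=B24: ✗
bin=B70: ✓ → 499
bin=B35: ✓ → 679
bin=B75: ✗
bin=B31: ✗
bin=B33: ✗
bin=B71: ✗
bin=B14: ✓ → 190
bin=B12: ✓ → 499
bin=B91: ✓ → 458
bin=B77: ✗
hazmat_sum = 499 + 679 + 190 + 499 + 458 = 2325

2325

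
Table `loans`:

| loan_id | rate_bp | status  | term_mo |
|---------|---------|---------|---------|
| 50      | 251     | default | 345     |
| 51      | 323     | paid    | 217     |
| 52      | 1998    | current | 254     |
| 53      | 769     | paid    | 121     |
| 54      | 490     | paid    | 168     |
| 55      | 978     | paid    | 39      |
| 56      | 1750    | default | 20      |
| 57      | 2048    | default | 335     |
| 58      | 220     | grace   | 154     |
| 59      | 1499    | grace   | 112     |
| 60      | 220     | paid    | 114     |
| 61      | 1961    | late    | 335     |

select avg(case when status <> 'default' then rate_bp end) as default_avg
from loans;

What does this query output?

loan_id=50: ✗
loan_id=51: ✓ → 323
loan_id=52: ✓ → 1998
loan_id=53: ✓ → 769
loan_id=54: ✓ → 490
loan_id=55: ✓ → 978
loan_id=56: ✗
loan_id=57: ✗
loan_id=58: ✓ → 220
loan_id=59: ✓ → 1499
loan_id=60: ✓ → 220
loan_id=61: ✓ → 1961
default_avg = (323 + 1998 + 769 + 490 + 978 + 220 + 1499 + 220 + 1961) / 9 = 939.7777777778

939.7777777778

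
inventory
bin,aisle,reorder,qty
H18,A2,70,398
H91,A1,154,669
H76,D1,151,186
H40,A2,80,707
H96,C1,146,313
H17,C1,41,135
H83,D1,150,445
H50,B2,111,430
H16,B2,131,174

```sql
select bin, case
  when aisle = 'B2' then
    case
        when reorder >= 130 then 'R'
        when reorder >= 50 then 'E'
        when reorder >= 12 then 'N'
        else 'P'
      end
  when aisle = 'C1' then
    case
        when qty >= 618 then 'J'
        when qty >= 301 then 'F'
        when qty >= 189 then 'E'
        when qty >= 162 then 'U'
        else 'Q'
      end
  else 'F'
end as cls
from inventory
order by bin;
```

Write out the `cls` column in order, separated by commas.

R, Q, F, F, E, F, F, F, F

bin=H16: aisle='B2' → inner[reorder >= 130] → R
bin=H17: aisle='C1' → inner[ELSE] → Q
bin=H18: aisle='A2' → outer ELSE → F
bin=H40: aisle='A2' → outer ELSE → F
bin=H50: aisle='B2' → inner[reorder >= 50] → E
bin=H76: aisle='D1' → outer ELSE → F
bin=H83: aisle='D1' → outer ELSE → F
bin=H91: aisle='A1' → outer ELSE → F
bin=H96: aisle='C1' → inner[qty >= 301] → F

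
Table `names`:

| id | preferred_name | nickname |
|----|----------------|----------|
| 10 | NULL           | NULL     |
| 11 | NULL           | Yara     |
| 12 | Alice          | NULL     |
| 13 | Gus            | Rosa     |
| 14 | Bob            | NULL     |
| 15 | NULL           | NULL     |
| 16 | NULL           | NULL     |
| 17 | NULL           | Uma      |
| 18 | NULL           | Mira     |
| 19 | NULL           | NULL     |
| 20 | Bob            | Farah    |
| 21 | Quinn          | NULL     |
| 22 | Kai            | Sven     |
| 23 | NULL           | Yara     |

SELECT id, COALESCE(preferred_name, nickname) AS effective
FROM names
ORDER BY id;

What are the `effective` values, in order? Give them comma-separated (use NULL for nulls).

NULL, Yara, Alice, Gus, Bob, NULL, NULL, Uma, Mira, NULL, Bob, Quinn, Kai, Yara

id=10: preferred_name=NULL, nickname=NULL (all NULL) → NULL
id=11: preferred_name=NULL, nickname=Yara → Yara
id=12: preferred_name=Alice → Alice
id=13: preferred_name=Gus → Gus
id=14: preferred_name=Bob → Bob
id=15: preferred_name=NULL, nickname=NULL (all NULL) → NULL
id=16: preferred_name=NULL, nickname=NULL (all NULL) → NULL
id=17: preferred_name=NULL, nickname=Uma → Uma
id=18: preferred_name=NULL, nickname=Mira → Mira
id=19: preferred_name=NULL, nickname=NULL (all NULL) → NULL
id=20: preferred_name=Bob → Bob
id=21: preferred_name=Quinn → Quinn
id=22: preferred_name=Kai → Kai
id=23: preferred_name=NULL, nickname=Yara → Yara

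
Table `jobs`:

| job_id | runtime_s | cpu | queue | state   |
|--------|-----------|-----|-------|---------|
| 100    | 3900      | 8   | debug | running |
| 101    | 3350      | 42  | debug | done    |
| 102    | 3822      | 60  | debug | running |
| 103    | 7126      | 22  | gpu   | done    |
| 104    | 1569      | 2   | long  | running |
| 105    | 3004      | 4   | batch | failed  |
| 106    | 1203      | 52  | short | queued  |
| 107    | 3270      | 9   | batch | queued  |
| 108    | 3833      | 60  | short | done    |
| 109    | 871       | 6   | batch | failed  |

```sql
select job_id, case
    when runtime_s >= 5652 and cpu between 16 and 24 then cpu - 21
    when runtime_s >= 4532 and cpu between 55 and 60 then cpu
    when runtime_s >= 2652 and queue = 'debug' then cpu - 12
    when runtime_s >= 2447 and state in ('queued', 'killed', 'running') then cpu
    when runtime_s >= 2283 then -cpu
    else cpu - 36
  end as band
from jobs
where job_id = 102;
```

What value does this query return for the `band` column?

job_id = 102: runtime_s=3822, cpu=60, queue=debug, state=running.
runtime_s >= 5652 and cpu between 16 and 24 → false
runtime_s >= 4532 and cpu between 55 and 60 → false
runtime_s >= 2652 and queue = 'debug' → true → 48

48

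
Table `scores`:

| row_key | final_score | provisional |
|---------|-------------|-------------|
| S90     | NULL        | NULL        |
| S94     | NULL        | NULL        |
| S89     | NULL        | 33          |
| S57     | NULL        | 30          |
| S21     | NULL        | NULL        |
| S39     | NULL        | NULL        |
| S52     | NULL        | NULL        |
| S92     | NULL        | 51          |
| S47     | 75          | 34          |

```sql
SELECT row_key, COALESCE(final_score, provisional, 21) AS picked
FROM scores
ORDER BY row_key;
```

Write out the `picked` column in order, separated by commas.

21, 21, 75, 21, 30, 33, 21, 51, 21

row_key=S21: final_score=NULL, provisional=NULL, → literal 21 → 21
row_key=S39: final_score=NULL, provisional=NULL, → literal 21 → 21
row_key=S47: final_score=75 → 75
row_key=S52: final_score=NULL, provisional=NULL, → literal 21 → 21
row_key=S57: final_score=NULL, provisional=30 → 30
row_key=S89: final_score=NULL, provisional=33 → 33
row_key=S90: final_score=NULL, provisional=NULL, → literal 21 → 21
row_key=S92: final_score=NULL, provisional=51 → 51
row_key=S94: final_score=NULL, provisional=NULL, → literal 21 → 21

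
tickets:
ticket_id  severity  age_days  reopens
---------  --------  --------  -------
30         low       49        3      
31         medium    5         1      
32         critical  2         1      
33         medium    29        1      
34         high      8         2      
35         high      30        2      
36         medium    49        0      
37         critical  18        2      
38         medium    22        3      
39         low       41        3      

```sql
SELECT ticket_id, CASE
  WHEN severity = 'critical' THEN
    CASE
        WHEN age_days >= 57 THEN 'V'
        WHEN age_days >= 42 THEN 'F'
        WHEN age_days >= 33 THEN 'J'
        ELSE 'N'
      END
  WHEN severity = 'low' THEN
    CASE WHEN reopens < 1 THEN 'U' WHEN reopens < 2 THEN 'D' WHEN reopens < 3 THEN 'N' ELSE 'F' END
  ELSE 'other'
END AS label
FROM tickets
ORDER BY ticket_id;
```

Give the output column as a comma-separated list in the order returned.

F, other, N, other, other, other, other, N, other, F

ticket_id=30: severity='low' → inner[ELSE] → F
ticket_id=31: severity='medium' → outer ELSE → other
ticket_id=32: severity='critical' → inner[ELSE] → N
ticket_id=33: severity='medium' → outer ELSE → other
ticket_id=34: severity='high' → outer ELSE → other
ticket_id=35: severity='high' → outer ELSE → other
ticket_id=36: severity='medium' → outer ELSE → other
ticket_id=37: severity='critical' → inner[ELSE] → N
ticket_id=38: severity='medium' → outer ELSE → other
ticket_id=39: severity='low' → inner[ELSE] → F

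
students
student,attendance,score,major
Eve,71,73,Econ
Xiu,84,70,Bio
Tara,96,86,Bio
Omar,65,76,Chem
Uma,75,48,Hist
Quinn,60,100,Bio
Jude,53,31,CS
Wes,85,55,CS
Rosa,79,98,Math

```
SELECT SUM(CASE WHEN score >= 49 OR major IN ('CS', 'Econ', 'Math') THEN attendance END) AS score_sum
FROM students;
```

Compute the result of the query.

593

student=Eve: ✓ → 71
student=Xiu: ✓ → 84
student=Tara: ✓ → 96
student=Omar: ✓ → 65
student=Uma: ✗
student=Quinn: ✓ → 60
student=Jude: ✓ → 53
student=Wes: ✓ → 85
student=Rosa: ✓ → 79
score_sum = 71 + 84 + 96 + 65 + 60 + 53 + 85 + 79 = 593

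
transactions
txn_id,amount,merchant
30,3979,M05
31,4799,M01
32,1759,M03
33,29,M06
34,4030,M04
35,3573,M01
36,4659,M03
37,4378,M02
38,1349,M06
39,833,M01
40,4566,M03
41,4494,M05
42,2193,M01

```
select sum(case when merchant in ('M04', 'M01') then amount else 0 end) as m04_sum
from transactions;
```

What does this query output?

15428

txn_id=30: ✗
txn_id=31: ✓ → 4799
txn_id=32: ✗
txn_id=33: ✗
txn_id=34: ✓ → 4030
txn_id=35: ✓ → 3573
txn_id=36: ✗
txn_id=37: ✗
txn_id=38: ✗
txn_id=39: ✓ → 833
txn_id=40: ✗
txn_id=41: ✗
txn_id=42: ✓ → 2193
m04_sum = 4799 + 4030 + 3573 + 833 + 2193 = 15428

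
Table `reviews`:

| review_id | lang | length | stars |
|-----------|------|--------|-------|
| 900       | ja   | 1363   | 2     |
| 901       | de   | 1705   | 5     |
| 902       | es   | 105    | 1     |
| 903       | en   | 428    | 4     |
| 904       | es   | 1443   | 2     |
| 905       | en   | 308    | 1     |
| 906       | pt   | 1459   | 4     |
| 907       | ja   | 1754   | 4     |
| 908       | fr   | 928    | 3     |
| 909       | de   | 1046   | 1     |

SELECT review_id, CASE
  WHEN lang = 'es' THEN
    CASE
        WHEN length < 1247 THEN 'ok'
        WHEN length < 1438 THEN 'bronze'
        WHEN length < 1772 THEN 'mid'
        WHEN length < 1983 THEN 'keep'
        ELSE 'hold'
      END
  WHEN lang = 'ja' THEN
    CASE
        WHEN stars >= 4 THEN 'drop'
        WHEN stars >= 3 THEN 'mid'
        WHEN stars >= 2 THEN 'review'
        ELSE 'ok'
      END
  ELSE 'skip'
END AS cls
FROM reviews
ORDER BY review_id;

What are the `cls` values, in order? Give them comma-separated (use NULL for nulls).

review_id=900: lang='ja' → inner[stars >= 2] → review
review_id=901: lang='de' → outer ELSE → skip
review_id=902: lang='es' → inner[length < 1247] → ok
review_id=903: lang='en' → outer ELSE → skip
review_id=904: lang='es' → inner[length < 1772] → mid
review_id=905: lang='en' → outer ELSE → skip
review_id=906: lang='pt' → outer ELSE → skip
review_id=907: lang='ja' → inner[stars >= 4] → drop
review_id=908: lang='fr' → outer ELSE → skip
review_id=909: lang='de' → outer ELSE → skip

review, skip, ok, skip, mid, skip, skip, drop, skip, skip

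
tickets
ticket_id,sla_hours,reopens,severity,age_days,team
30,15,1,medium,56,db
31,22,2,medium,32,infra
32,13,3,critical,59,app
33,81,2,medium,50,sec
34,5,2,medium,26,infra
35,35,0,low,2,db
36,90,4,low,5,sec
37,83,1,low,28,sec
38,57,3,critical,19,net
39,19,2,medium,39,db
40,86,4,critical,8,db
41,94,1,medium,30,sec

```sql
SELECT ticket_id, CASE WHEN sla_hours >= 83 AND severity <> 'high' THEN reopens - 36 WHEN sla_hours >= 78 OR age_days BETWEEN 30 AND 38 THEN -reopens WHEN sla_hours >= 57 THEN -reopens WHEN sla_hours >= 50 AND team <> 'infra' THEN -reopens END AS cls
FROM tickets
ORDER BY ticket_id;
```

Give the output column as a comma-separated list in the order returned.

ticket_id=30: (no match → NULL) → NULL
ticket_id=31: sla_hours >= 78 OR age_days BETWEEN 30 AND 38 → -2
ticket_id=32: (no match → NULL) → NULL
ticket_id=33: sla_hours >= 78 OR age_days BETWEEN 30 AND 38 → -2
ticket_id=34: (no match → NULL) → NULL
ticket_id=35: (no match → NULL) → NULL
ticket_id=36: sla_hours >= 83 AND severity <> 'high' → -32
ticket_id=37: sla_hours >= 83 AND severity <> 'high' → -35
ticket_id=38: sla_hours >= 57 → -3
ticket_id=39: (no match → NULL) → NULL
ticket_id=40: sla_hours >= 83 AND severity <> 'high' → -32
ticket_id=41: sla_hours >= 83 AND severity <> 'high' → -35

NULL, -2, NULL, -2, NULL, NULL, -32, -35, -3, NULL, -32, -35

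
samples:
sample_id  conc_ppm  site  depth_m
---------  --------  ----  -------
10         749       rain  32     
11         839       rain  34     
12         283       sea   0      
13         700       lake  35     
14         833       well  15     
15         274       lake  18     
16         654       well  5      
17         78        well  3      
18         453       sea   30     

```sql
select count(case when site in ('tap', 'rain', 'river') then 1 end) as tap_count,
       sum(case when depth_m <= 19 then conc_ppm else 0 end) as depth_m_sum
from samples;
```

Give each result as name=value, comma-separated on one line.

tap_count=2, depth_m_sum=2122

[tap_count: site in ('tap', 'rain', 'river')]
sample_id=10: ✓ → 1
sample_id=11: ✓ → 1
sample_id=12: ✗
sample_id=13: ✗
sample_id=14: ✗
sample_id=15: ✗
sample_id=16: ✗
sample_id=17: ✗
sample_id=18: ✗
tap_count = COUNT(1, 1) = 2
—
[depth_m_sum: depth_m <= 19]
sample_id=10: ✗
sample_id=11: ✗
sample_id=12: ✓ → 283
sample_id=13: ✗
sample_id=14: ✓ → 833
sample_id=15: ✓ → 274
sample_id=16: ✓ → 654
sample_id=17: ✓ → 78
sample_id=18: ✗
depth_m_sum = 283 + 833 + 274 + 654 + 78 = 2122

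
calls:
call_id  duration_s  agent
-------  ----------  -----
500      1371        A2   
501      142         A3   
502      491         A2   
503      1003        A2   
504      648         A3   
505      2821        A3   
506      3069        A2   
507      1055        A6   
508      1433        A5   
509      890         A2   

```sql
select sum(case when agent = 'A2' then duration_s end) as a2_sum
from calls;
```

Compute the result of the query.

6824

call_id=500: ✓ → 1371
call_id=501: ✗
call_id=502: ✓ → 491
call_id=503: ✓ → 1003
call_id=504: ✗
call_id=505: ✗
call_id=506: ✓ → 3069
call_id=507: ✗
call_id=508: ✗
call_id=509: ✓ → 890
a2_sum = 1371 + 491 + 1003 + 3069 + 890 = 6824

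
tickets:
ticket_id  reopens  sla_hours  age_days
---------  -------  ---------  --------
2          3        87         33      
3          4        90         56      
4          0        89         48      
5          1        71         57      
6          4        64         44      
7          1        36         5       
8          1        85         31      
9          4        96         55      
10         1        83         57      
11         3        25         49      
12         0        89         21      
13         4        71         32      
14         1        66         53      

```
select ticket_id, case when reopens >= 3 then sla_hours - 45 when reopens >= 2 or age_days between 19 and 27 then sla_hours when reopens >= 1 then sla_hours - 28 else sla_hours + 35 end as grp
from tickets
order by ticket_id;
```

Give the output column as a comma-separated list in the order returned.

42, 45, 124, 43, 19, 8, 57, 51, 55, -20, 89, 26, 38

ticket_id=2: reopens >= 3 → 42
ticket_id=3: reopens >= 3 → 45
ticket_id=4: ELSE → 124
ticket_id=5: reopens >= 1 → 43
ticket_id=6: reopens >= 3 → 19
ticket_id=7: reopens >= 1 → 8
ticket_id=8: reopens >= 1 → 57
ticket_id=9: reopens >= 3 → 51
ticket_id=10: reopens >= 1 → 55
ticket_id=11: reopens >= 3 → -20
ticket_id=12: reopens >= 2 or age_days between 19 and 27 → 89
ticket_id=13: reopens >= 3 → 26
ticket_id=14: reopens >= 1 → 38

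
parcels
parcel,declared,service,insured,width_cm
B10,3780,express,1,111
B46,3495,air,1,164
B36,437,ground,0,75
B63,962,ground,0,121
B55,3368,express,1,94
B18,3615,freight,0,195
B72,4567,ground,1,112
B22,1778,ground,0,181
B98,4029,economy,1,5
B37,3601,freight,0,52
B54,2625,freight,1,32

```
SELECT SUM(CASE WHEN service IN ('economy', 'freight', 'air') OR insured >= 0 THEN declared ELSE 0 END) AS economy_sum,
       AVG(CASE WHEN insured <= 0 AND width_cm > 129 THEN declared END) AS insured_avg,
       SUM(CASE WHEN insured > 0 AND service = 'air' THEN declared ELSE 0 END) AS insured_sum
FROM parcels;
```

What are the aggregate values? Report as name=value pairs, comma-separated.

[economy_sum: service IN ('economy', 'freight', 'air') OR insured >= 0]
parcel=B10: ✓ → 3780
parcel=B46: ✓ → 3495
parcel=B36: ✓ → 437
parcel=B63: ✓ → 962
parcel=B55: ✓ → 3368
parcel=B18: ✓ → 3615
parcel=B72: ✓ → 4567
parcel=B22: ✓ → 1778
parcel=B98: ✓ → 4029
parcel=B37: ✓ → 3601
parcel=B54: ✓ → 2625
economy_sum = 3780 + 3495 + 437 + 962 + 3368 + 3615 + 4567 + 1778 + 4029 + 3601 + 2625 = 32257
—
[insured_avg: insured <= 0 AND width_cm > 129]
parcel=B10: ✗
parcel=B46: ✗
parcel=B36: ✗
parcel=B63: ✗
parcel=B55: ✗
parcel=B18: ✓ → 3615
parcel=B72: ✗
parcel=B22: ✓ → 1778
parcel=B98: ✗
parcel=B37: ✗
parcel=B54: ✗
insured_avg = (3615 + 1778) / 2 = 2696.5
—
[insured_sum: insured > 0 AND service = 'air']
parcel=B10: ✗
parcel=B46: ✓ → 3495
parcel=B36: ✗
parcel=B63: ✗
parcel=B55: ✗
parcel=B18: ✗
parcel=B72: ✗
parcel=B22: ✗
parcel=B98: ✗
parcel=B37: ✗
parcel=B54: ✗
insured_sum = 3495

economy_sum=32257, insured_avg=2696.5, insured_sum=3495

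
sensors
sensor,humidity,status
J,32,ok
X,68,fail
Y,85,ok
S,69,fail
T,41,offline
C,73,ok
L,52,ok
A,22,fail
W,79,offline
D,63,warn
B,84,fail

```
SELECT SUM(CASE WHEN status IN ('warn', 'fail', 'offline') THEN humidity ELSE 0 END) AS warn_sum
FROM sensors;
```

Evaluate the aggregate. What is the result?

sensor=J: ✗
sensor=X: ✓ → 68
sensor=Y: ✗
sensor=S: ✓ → 69
sensor=T: ✓ → 41
sensor=C: ✗
sensor=L: ✗
sensor=A: ✓ → 22
sensor=W: ✓ → 79
sensor=D: ✓ → 63
sensor=B: ✓ → 84
warn_sum = 68 + 69 + 41 + 22 + 79 + 63 + 84 = 426

426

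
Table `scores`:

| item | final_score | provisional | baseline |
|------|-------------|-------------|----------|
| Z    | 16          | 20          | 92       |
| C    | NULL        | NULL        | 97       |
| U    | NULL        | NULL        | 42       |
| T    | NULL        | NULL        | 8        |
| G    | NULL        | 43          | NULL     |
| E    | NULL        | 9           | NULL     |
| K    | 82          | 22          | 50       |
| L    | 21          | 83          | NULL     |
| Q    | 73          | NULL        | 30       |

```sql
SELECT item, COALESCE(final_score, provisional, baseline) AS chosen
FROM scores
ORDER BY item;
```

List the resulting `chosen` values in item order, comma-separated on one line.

item=C: final_score=NULL, provisional=NULL, baseline=97 → 97
item=E: final_score=NULL, provisional=9 → 9
item=G: final_score=NULL, provisional=43 → 43
item=K: final_score=82 → 82
item=L: final_score=21 → 21
item=Q: final_score=73 → 73
item=T: final_score=NULL, provisional=NULL, baseline=8 → 8
item=U: final_score=NULL, provisional=NULL, baseline=42 → 42
item=Z: final_score=16 → 16

97, 9, 43, 82, 21, 73, 8, 42, 16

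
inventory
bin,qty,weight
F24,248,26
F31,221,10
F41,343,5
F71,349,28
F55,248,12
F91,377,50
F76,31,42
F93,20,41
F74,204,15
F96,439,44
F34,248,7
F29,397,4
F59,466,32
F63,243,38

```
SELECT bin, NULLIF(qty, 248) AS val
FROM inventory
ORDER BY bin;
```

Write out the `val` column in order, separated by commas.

bin=F24: qty=248 vs 248: equal → NULL
bin=F29: qty=397 vs 248: differ → 397
bin=F31: qty=221 vs 248: differ → 221
bin=F34: qty=248 vs 248: equal → NULL
bin=F41: qty=343 vs 248: differ → 343
bin=F55: qty=248 vs 248: equal → NULL
bin=F59: qty=466 vs 248: differ → 466
bin=F63: qty=243 vs 248: differ → 243
bin=F71: qty=349 vs 248: differ → 349
bin=F74: qty=204 vs 248: differ → 204
bin=F76: qty=31 vs 248: differ → 31
bin=F91: qty=377 vs 248: differ → 377
bin=F93: qty=20 vs 248: differ → 20
bin=F96: qty=439 vs 248: differ → 439

NULL, 397, 221, NULL, 343, NULL, 466, 243, 349, 204, 31, 377, 20, 439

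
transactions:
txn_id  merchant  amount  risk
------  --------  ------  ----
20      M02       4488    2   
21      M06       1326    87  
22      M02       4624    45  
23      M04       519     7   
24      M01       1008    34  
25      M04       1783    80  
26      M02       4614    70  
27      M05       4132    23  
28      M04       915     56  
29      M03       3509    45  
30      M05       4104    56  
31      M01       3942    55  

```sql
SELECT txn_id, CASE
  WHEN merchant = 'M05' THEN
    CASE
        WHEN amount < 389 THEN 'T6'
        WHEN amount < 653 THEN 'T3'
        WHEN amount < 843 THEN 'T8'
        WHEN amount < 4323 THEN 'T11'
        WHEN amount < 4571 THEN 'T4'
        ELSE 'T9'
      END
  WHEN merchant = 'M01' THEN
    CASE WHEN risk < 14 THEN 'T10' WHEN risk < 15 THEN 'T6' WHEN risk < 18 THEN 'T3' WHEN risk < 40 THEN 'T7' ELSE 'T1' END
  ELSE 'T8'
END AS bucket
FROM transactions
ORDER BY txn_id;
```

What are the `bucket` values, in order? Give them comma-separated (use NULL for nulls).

T8, T8, T8, T8, T7, T8, T8, T11, T8, T8, T11, T1

txn_id=20: merchant='M02' → outer ELSE → T8
txn_id=21: merchant='M06' → outer ELSE → T8
txn_id=22: merchant='M02' → outer ELSE → T8
txn_id=23: merchant='M04' → outer ELSE → T8
txn_id=24: merchant='M01' → inner[risk < 40] → T7
txn_id=25: merchant='M04' → outer ELSE → T8
txn_id=26: merchant='M02' → outer ELSE → T8
txn_id=27: merchant='M05' → inner[amount < 4323] → T11
txn_id=28: merchant='M04' → outer ELSE → T8
txn_id=29: merchant='M03' → outer ELSE → T8
txn_id=30: merchant='M05' → inner[amount < 4323] → T11
txn_id=31: merchant='M01' → inner[ELSE] → T1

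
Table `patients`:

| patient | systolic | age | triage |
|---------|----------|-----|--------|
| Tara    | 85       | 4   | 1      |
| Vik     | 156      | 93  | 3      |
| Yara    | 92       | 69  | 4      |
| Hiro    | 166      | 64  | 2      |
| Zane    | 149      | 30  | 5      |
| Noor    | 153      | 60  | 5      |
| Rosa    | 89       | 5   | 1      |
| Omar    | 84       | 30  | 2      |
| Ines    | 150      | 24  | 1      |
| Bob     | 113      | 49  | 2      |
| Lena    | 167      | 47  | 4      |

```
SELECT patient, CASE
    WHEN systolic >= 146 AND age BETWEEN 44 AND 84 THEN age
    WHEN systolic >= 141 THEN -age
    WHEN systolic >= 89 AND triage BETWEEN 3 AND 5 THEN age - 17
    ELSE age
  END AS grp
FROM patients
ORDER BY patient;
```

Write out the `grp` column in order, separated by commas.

patient=Bob: ELSE → 49
patient=Hiro: systolic >= 146 AND age BETWEEN 44 AND 84 → 64
patient=Ines: systolic >= 141 → -24
patient=Lena: systolic >= 146 AND age BETWEEN 44 AND 84 → 47
patient=Noor: systolic >= 146 AND age BETWEEN 44 AND 84 → 60
patient=Omar: ELSE → 30
patient=Rosa: ELSE → 5
patient=Tara: ELSE → 4
patient=Vik: systolic >= 141 → -93
patient=Yara: systolic >= 89 AND triage BETWEEN 3 AND 5 → 52
patient=Zane: systolic >= 141 → -30

49, 64, -24, 47, 60, 30, 5, 4, -93, 52, -30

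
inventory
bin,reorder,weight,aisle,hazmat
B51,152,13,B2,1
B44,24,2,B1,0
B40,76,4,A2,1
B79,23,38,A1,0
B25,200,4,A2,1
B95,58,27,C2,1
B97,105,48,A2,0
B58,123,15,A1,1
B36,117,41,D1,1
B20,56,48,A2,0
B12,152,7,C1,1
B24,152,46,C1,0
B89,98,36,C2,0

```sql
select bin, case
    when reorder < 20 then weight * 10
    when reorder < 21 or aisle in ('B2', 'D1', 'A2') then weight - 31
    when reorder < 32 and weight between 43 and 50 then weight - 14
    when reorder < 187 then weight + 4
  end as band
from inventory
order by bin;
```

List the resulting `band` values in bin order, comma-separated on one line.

bin=B12: reorder < 187 → 11
bin=B20: reorder < 21 or aisle in ('B2', 'D1', 'A2') → 17
bin=B24: reorder < 187 → 50
bin=B25: reorder < 21 or aisle in ('B2', 'D1', 'A2') → -27
bin=B36: reorder < 21 or aisle in ('B2', 'D1', 'A2') → 10
bin=B40: reorder < 21 or aisle in ('B2', 'D1', 'A2') → -27
bin=B44: reorder < 187 → 6
bin=B51: reorder < 21 or aisle in ('B2', 'D1', 'A2') → -18
bin=B58: reorder < 187 → 19
bin=B79: reorder < 187 → 42
bin=B89: reorder < 187 → 40
bin=B95: reorder < 187 → 31
bin=B97: reorder < 21 or aisle in ('B2', 'D1', 'A2') → 17

11, 17, 50, -27, 10, -27, 6, -18, 19, 42, 40, 31, 17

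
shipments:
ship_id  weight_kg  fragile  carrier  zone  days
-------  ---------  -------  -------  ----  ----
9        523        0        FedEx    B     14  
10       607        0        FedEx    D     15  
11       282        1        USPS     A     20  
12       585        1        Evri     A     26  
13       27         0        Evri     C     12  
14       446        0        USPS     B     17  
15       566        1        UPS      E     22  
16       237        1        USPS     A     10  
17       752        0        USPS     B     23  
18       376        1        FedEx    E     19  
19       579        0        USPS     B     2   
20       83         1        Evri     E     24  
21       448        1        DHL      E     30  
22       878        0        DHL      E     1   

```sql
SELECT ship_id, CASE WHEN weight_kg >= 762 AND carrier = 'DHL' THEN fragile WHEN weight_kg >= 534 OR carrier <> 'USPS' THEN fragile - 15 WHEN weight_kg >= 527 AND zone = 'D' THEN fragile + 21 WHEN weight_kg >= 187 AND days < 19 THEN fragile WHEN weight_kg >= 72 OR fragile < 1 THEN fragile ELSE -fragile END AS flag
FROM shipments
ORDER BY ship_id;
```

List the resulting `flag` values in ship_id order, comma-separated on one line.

-15, -15, 1, -14, -15, 0, -14, 1, -15, -14, -15, -14, -14, 0

ship_id=9: weight_kg >= 534 OR carrier <> 'USPS' → -15
ship_id=10: weight_kg >= 534 OR carrier <> 'USPS' → -15
ship_id=11: weight_kg >= 72 OR fragile < 1 → 1
ship_id=12: weight_kg >= 534 OR carrier <> 'USPS' → -14
ship_id=13: weight_kg >= 534 OR carrier <> 'USPS' → -15
ship_id=14: weight_kg >= 187 AND days < 19 → 0
ship_id=15: weight_kg >= 534 OR carrier <> 'USPS' → -14
ship_id=16: weight_kg >= 187 AND days < 19 → 1
ship_id=17: weight_kg >= 534 OR carrier <> 'USPS' → -15
ship_id=18: weight_kg >= 534 OR carrier <> 'USPS' → -14
ship_id=19: weight_kg >= 534 OR carrier <> 'USPS' → -15
ship_id=20: weight_kg >= 534 OR carrier <> 'USPS' → -14
ship_id=21: weight_kg >= 534 OR carrier <> 'USPS' → -14
ship_id=22: weight_kg >= 762 AND carrier = 'DHL' → 0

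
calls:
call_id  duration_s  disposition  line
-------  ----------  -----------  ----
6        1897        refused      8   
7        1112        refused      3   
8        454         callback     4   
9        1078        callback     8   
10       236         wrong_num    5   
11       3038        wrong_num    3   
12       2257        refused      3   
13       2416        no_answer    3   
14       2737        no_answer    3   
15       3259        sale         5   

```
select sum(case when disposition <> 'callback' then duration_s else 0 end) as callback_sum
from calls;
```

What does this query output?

call_id=6: ✓ → 1897
call_id=7: ✓ → 1112
call_id=8: ✗
call_id=9: ✗
call_id=10: ✓ → 236
call_id=11: ✓ → 3038
call_id=12: ✓ → 2257
call_id=13: ✓ → 2416
call_id=14: ✓ → 2737
call_id=15: ✓ → 3259
callback_sum = 1897 + 1112 + 236 + 3038 + 2257 + 2416 + 2737 + 3259 = 16952

16952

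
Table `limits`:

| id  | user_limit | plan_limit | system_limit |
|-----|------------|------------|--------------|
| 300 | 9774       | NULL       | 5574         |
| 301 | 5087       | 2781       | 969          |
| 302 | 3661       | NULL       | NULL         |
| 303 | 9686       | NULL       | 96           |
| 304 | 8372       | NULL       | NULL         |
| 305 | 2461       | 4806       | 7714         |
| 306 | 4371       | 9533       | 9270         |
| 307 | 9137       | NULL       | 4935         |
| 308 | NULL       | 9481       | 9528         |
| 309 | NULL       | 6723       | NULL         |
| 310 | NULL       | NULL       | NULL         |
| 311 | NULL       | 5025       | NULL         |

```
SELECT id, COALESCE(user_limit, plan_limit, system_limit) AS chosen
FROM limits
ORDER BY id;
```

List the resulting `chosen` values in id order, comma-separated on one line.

9774, 5087, 3661, 9686, 8372, 2461, 4371, 9137, 9481, 6723, NULL, 5025

id=300: user_limit=9774 → 9774
id=301: user_limit=5087 → 5087
id=302: user_limit=3661 → 3661
id=303: user_limit=9686 → 9686
id=304: user_limit=8372 → 8372
id=305: user_limit=2461 → 2461
id=306: user_limit=4371 → 4371
id=307: user_limit=9137 → 9137
id=308: user_limit=NULL, plan_limit=9481 → 9481
id=309: user_limit=NULL, plan_limit=6723 → 6723
id=310: user_limit=NULL, plan_limit=NULL, system_limit=NULL (all NULL) → NULL
id=311: user_limit=NULL, plan_limit=5025 → 5025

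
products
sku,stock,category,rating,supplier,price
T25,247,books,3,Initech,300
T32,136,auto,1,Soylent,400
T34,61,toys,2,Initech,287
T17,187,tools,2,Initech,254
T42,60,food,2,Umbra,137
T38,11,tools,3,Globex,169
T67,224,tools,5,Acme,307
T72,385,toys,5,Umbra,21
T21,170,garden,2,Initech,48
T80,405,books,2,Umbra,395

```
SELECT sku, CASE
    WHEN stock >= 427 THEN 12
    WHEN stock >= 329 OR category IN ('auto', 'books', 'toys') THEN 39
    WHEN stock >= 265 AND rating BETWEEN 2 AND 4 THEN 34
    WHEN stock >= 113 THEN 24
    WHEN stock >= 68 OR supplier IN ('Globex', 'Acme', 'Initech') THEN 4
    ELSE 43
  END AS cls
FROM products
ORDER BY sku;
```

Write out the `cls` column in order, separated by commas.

sku=T17: stock >= 113 → 24
sku=T21: stock >= 113 → 24
sku=T25: stock >= 329 OR category IN ('auto', 'books', 'toys') → 39
sku=T32: stock >= 329 OR category IN ('auto', 'books', 'toys') → 39
sku=T34: stock >= 329 OR category IN ('auto', 'books', 'toys') → 39
sku=T38: stock >= 68 OR supplier IN ('Globex', 'Acme', 'Initech') → 4
sku=T42: ELSE → 43
sku=T67: stock >= 113 → 24
sku=T72: stock >= 329 OR category IN ('auto', 'books', 'toys') → 39
sku=T80: stock >= 329 OR category IN ('auto', 'books', 'toys') → 39

24, 24, 39, 39, 39, 4, 43, 24, 39, 39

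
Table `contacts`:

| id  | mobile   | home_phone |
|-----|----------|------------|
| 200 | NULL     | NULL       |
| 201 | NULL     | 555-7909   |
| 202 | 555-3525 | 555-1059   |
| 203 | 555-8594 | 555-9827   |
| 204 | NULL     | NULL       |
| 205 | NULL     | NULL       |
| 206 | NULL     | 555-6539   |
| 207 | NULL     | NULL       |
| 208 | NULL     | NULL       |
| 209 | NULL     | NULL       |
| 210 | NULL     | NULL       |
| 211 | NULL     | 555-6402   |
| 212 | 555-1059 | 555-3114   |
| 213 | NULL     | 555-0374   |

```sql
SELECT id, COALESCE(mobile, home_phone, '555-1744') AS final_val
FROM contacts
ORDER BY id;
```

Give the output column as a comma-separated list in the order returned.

555-1744, 555-7909, 555-3525, 555-8594, 555-1744, 555-1744, 555-6539, 555-1744, 555-1744, 555-1744, 555-1744, 555-6402, 555-1059, 555-0374

id=200: mobile=NULL, home_phone=NULL, → literal 555-1744 → 555-1744
id=201: mobile=NULL, home_phone=555-7909 → 555-7909
id=202: mobile=555-3525 → 555-3525
id=203: mobile=555-8594 → 555-8594
id=204: mobile=NULL, home_phone=NULL, → literal 555-1744 → 555-1744
id=205: mobile=NULL, home_phone=NULL, → literal 555-1744 → 555-1744
id=206: mobile=NULL, home_phone=555-6539 → 555-6539
id=207: mobile=NULL, home_phone=NULL, → literal 555-1744 → 555-1744
id=208: mobile=NULL, home_phone=NULL, → literal 555-1744 → 555-1744
id=209: mobile=NULL, home_phone=NULL, → literal 555-1744 → 555-1744
id=210: mobile=NULL, home_phone=NULL, → literal 555-1744 → 555-1744
id=211: mobile=NULL, home_phone=555-6402 → 555-6402
id=212: mobile=555-1059 → 555-1059
id=213: mobile=NULL, home_phone=555-0374 → 555-0374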